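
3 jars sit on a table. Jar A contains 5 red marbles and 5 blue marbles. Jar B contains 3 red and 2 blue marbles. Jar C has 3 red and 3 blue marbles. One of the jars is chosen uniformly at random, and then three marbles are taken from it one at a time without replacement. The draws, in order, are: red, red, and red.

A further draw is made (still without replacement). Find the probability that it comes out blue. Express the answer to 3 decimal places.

Compute the likelihood of the observed sequence for each case: P(data | jar A) = (5/10)(4/9)(3/8) = 1/12; P(data | jar B) = (3/5)(2/4)(1/3) = 1/10; P(data | jar C) = (3/6)(2/5)(1/4) = 1/20.
Multiplying each by its prior: 1/3 · 1/12 = 1/36, 1/3 · 1/10 = 1/30, 1/3 · 1/20 = 1/60; summing to 7/90.
Normalising, the posterior is P(jar A | data) = 5/14, P(jar B | data) = 3/7, P(jar C | data) = 3/14.
Averaging over the posterior, P(blue next | data) = (5/7)(5/14) + (1)(3/7) + (1)(3/14) = 44/49.

0.898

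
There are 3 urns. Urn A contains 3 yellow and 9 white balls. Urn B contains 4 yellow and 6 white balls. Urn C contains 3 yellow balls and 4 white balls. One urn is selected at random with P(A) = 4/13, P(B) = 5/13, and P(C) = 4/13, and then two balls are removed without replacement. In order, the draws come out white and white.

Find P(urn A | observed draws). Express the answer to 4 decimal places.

Under each hypothesis, the probability of the observed sequence is: P(data | urn A) = (9/12)(8/11) = 0.54545; P(data | urn B) = (6/10)(5/9) = 0.33333; P(data | urn C) = (4/7)(3/6) = 0.28571.
Weighting by the prior gives 4/13 · 0.54545 = 0.16783, 5/13 · 0.33333 = 0.12821, 4/13 · 0.28571 = 0.087912; with total 0.38395.
By Bayes' rule, P(urn A | data) = (0.16783) / (0.38395) = 0.43712.

0.4371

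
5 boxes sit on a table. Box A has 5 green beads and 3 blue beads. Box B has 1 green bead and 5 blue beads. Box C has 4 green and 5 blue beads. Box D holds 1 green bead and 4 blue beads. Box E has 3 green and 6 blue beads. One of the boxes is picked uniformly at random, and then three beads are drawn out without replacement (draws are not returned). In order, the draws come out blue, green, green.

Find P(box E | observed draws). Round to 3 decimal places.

0.194

The likelihood of the observed sequence under each hypothesis: P(data | box A) = (3/8)(5/7)(4/6) = 5/28; P(data | box B) = (5/6)(1/5)(0/4) = 0; P(data | box C) = (5/9)(4/8)(3/7) = 5/42; P(data | box D) = (4/5)(1/4)(0/3) = 0; P(data | box E) = (6/9)(3/8)(2/7) = 1/14.
The prior-weighted likelihoods are 1/5 · 5/28 = 1/28, 1/5 · 0 = 0, 1/5 · 5/42 = 1/42, 1/5 · 0 = 0, 1/5 · 1/14 = 1/70; summing to 31/420.
So P(box E | data) = (1/70) / (31/420) = 6/31.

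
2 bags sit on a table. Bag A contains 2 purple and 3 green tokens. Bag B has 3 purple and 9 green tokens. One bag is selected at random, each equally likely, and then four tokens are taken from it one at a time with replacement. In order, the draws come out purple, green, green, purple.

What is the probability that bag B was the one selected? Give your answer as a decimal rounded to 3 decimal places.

0.379

The likelihood of the observed sequence under each hypothesis: P(data | bag A) = (2/5)(3/5)(3/5)(2/5) = 0.0576; P(data | bag B) = (3/12)(9/12)(9/12)(3/12) = 0.035156.
Weighting by the prior gives 1/2 · 0.0576 = 0.0288, 1/2 · 0.035156 = 0.017578; these sum to 0.046378.
Therefore the posterior P(bag B | data) = (0.017578) / (0.046378) = 0.37902.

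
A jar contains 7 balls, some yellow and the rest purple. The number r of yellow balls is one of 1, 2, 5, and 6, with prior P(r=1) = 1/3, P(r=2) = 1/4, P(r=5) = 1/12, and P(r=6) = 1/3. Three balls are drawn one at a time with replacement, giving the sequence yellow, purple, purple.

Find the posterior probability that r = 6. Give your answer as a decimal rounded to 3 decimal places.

0.071

For each hypothesis, P(data | H) works out to: P(data | r = 1) = (1/7)(6/7)(6/7) = 0.10496; P(data | r = 2) = (2/7)(5/7)(5/7) = 0.14577; P(data | r = 5) = (5/7)(2/7)(2/7) = 0.058309; P(data | r = 6) = (6/7)(1/7)(1/7) = 0.017493.
Weighting by the prior gives 1/3 · 0.10496 = 0.034985, 1/4 · 0.14577 = 0.036443, 1/12 · 0.058309 = 0.0048591, 1/3 · 0.017493 = 0.0058309; with total 0.082119.
Hence P(r = 6 | data) = (0.0058309) / (0.082119) = 0.071006.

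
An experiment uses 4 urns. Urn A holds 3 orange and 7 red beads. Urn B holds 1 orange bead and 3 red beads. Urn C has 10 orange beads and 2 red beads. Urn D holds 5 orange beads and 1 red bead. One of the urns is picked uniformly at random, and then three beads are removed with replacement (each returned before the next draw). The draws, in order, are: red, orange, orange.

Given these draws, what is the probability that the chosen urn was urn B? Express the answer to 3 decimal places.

For each hypothesis, P(data | H) works out to: P(data | urn A) = (7/10)(3/10)(3/10) = 0.063; P(data | urn B) = (3/4)(1/4)(1/4) = 0.046875; P(data | urn C) = (2/12)(10/12)(10/12) = 0.11574; P(data | urn D) = (1/6)(5/6)(5/6) = 0.11574.
Multiplying each by its prior: 1/4 · 0.063 = 0.01575, 1/4 · 0.046875 = 0.011719, 1/4 · 0.11574 = 0.028935, 1/4 · 0.11574 = 0.028935; summing to 0.085339.
Therefore the posterior P(urn B | data) = (0.011719) / (0.085339) = 0.13732.

0.137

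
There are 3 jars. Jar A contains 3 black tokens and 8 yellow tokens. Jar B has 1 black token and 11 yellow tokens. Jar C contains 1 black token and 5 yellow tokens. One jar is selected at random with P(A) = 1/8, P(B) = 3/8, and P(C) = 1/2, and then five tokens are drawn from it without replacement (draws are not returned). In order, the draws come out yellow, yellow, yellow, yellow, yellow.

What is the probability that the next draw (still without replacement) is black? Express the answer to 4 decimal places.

0.3851

For each hypothesis, P(data | H) works out to: P(data | jar A) = (8/11)(7/10)(6/9)(5/8)(4/7) = 0.12121; P(data | jar B) = (11/12)(10/11)(9/10)(8/9)(7/8) = 0.58333; P(data | jar C) = (5/6)(4/5)(3/4)(2/3)(1/2) = 0.16667.
Multiplying each by its prior: 1/8 · 0.12121 = 0.015152, 3/8 · 0.58333 = 0.21875, 1/2 · 0.16667 = 0.083333; summing to 0.31723.
Dividing through by the total gives posterior P(jar A | data) = 0.047761, P(jar B | data) = 0.68955, P(jar C | data) = 0.26269.
Averaging over the posterior, P(black next | data) = (1/2)(0.047761) + (1/7)(0.68955) + (1)(0.26269) = 0.38507.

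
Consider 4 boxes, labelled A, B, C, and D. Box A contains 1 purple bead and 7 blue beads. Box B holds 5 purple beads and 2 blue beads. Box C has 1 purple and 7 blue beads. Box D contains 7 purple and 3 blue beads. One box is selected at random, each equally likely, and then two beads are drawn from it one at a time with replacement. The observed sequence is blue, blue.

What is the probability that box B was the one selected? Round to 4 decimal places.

0.0479

Compute the likelihood of the observed sequence for each case: P(data | box A) = (7/8)(7/8) = 0.76562; P(data | box B) = (2/7)(2/7) = 0.081633; P(data | box C) = (7/8)(7/8) = 0.76562; P(data | box D) = (3/10)(3/10) = 0.09.
Weighting by the prior gives 1/4 · 0.76562 = 0.19141, 1/4 · 0.081633 = 0.020408, 1/4 · 0.76562 = 0.19141, 1/4 · 0.09 = 0.0225; with total 0.42572.
By Bayes' rule, P(box B | data) = (0.020408) / (0.42572) = 0.047938.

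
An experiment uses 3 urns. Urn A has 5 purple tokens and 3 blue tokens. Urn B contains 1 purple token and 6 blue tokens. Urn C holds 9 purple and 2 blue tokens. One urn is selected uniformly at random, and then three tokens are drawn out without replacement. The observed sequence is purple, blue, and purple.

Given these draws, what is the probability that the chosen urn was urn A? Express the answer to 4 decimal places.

0.5511

Compute the likelihood of the observed sequence for each case: P(data | urn A) = (5/8)(3/7)(4/6) = 0.17857; P(data | urn B) = (1/7)(6/6)(0/5) = 0; P(data | urn C) = (9/11)(2/10)(8/9) = 0.14545.
Multiplying each by its prior: 1/3 · 0.17857 = 0.059524, 1/3 · 0 = 0, 1/3 · 0.14545 = 0.048485; these sum to 0.10801.
Hence P(urn A | data) = (0.059524) / (0.10801) = 0.5511.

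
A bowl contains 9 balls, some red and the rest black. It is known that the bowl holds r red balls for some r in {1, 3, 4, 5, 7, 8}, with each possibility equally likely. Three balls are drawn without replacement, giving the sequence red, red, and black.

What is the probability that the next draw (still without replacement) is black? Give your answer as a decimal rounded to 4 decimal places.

Under each hypothesis, the probability of the observed sequence is: P(data | r = 1) = (1/9)(0/8) = 0; P(data | r = 3) = (3/9)(2/8)(6/7) = 1/14; P(data | r = 4) = (4/9)(3/8)(5/7) = 5/42; P(data | r = 5) = (5/9)(4/8)(4/7) = 10/63; P(data | r = 7) = (7/9)(6/8)(2/7) = 1/6; P(data | r = 8) = (8/9)(7/8)(1/7) = 1/9.
Weighting by the prior gives 1/6 · 0 = 0, 1/6 · 1/14 = 1/84, 1/6 · 5/42 = 5/252, 1/6 · 10/63 = 5/189, 1/6 · 1/6 = 1/36, 1/6 · 1/9 = 1/54; summing to 79/756.
Dividing through by the total gives posterior P(r = 1 | data) = 0, P(r = 3 | data) = 9/79, P(r = 4 | data) = 15/79, P(r = 5 | data) = 20/79, P(r = 7 | data) = 21/79, P(r = 8 | data) = 14/79.
The predictive probability is P(black next | data) = (5/6)(9/79) + (2/3)(15/79) + (1/2)(20/79) + (1/6)(21/79) + (0)(14/79) = 31/79.

0.3924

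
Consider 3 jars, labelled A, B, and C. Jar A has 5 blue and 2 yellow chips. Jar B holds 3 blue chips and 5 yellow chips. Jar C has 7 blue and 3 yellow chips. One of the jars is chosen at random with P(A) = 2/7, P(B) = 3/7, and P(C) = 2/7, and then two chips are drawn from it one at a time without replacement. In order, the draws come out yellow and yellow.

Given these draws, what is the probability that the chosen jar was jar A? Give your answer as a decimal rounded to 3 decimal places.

Compute the likelihood of the observed sequence for each case: P(data | jar A) = (2/7)(1/6) = 1/21; P(data | jar B) = (5/8)(4/7) = 5/14; P(data | jar C) = (3/10)(2/9) = 1/15.
Weighting by the prior gives 2/7 · 1/21 = 2/147, 3/7 · 5/14 = 15/98, 2/7 · 1/15 = 2/105; with total 13/70.
By Bayes' rule, P(jar A | data) = (2/147) / (13/70) = 20/273.

0.073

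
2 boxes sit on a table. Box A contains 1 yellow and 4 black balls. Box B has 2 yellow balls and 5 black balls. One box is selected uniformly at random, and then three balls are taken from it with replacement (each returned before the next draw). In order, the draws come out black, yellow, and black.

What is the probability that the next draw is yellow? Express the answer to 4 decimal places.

Compute the likelihood of the observed sequence for each case: P(data | box A) = (4/5)(1/5)(4/5) = 0.128; P(data | box B) = (5/7)(2/7)(5/7) = 0.14577.
The prior-weighted likelihoods are 1/2 · 0.128 = 0.064, 1/2 · 0.14577 = 0.072886; with total 0.13689.
Dividing through by the total gives posterior P(box A | data) = 0.46754, P(box B | data) = 0.53246.
The predictive probability is P(yellow next | data) = (1/5)(0.46754) + (2/7)(0.53246) = 0.24564.

0.2456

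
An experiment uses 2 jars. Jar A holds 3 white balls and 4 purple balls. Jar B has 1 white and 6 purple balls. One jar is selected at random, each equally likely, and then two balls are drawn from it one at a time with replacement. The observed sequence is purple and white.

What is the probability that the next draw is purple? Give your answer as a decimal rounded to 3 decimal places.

The likelihood of the observed sequence under each hypothesis: P(data | jar A) = (4/7)(3/7) = 12/49; P(data | jar B) = (6/7)(1/7) = 6/49.
The prior-weighted likelihoods are 1/2 · 12/49 = 6/49, 1/2 · 6/49 = 3/49; summing to 9/49.
The posterior is then P(jar A | data) = 2/3, P(jar B | data) = 1/3.
Averaging over the posterior, P(purple next | data) = (4/7)(2/3) + (6/7)(1/3) = 2/3.

0.667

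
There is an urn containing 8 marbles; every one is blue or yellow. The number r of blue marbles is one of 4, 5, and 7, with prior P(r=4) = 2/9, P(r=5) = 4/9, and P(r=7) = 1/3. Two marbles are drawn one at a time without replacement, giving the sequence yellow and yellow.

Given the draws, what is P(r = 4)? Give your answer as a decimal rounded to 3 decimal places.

0.500

Compute the likelihood of the observed sequence for each case: P(data | r = 4) = (4/8)(3/7) = 3/14; P(data | r = 5) = (3/8)(2/7) = 3/28; P(data | r = 7) = (1/8)(0/7) = 0.
Weighting by the prior gives 2/9 · 3/14 = 1/21, 4/9 · 3/28 = 1/21, 1/3 · 0 = 0; these sum to 2/21.
Hence P(r = 4 | data) = (1/21) / (2/21) = 1/2.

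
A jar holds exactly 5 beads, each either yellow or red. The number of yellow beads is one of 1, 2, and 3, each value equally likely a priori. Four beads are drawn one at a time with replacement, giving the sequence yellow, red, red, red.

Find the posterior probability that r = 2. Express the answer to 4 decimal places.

For each hypothesis, P(data | H) works out to: P(data | r = 1) = (1/5)(4/5)(4/5)(4/5) = 0.1024; P(data | r = 2) = (2/5)(3/5)(3/5)(3/5) = 0.0864; P(data | r = 3) = (3/5)(2/5)(2/5)(2/5) = 0.0384.
Multiplying each by its prior: 1/3 · 0.1024 = 0.034133, 1/3 · 0.0864 = 0.0288, 1/3 · 0.0384 = 0.0128; with total 0.075733.
By Bayes' rule, P(r = 2 | data) = (0.0288) / (0.075733) = 0.38028.

0.3803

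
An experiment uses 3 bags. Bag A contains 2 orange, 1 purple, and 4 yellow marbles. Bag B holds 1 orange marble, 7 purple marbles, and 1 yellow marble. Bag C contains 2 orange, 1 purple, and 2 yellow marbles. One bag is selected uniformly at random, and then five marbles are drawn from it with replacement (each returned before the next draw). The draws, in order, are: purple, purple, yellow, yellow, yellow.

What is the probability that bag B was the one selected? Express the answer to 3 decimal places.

Compute the likelihood of the observed sequence for each case: P(data | bag A) = (1/7)(1/7)(4/7)(4/7)(4/7) = 0.0038079; P(data | bag B) = (7/9)(7/9)(1/9)(1/9)(1/9) = 0.00082982; P(data | bag C) = (1/5)(1/5)(2/5)(2/5)(2/5) = 0.00256.
The prior-weighted likelihoods are 1/3 · 0.0038079 = 0.0012693, 1/3 · 0.00082982 = 0.00027661, 1/3 · 0.00256 = 0.00085333; with total 0.0023993.
So P(bag B | data) = (0.00027661) / (0.0023993) = 0.11529.

0.115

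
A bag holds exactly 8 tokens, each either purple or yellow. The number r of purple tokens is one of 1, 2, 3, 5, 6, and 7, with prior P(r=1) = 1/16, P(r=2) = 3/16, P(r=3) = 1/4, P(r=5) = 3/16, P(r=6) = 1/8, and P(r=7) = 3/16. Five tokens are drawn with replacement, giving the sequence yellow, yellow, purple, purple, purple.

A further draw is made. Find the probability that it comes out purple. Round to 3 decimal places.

Under each hypothesis, the probability of the observed sequence is: P(data | r = 1) = (7/8)(7/8)(1/8)(1/8)(1/8) = 0.0014954; P(data | r = 2) = (6/8)(6/8)(2/8)(2/8)(2/8) = 0.0087891; P(data | r = 3) = (5/8)(5/8)(3/8)(3/8)(3/8) = 0.020599; P(data | r = 5) = (3/8)(3/8)(5/8)(5/8)(5/8) = 0.034332; P(data | r = 6) = (2/8)(2/8)(6/8)(6/8)(6/8) = 0.026367; P(data | r = 7) = (1/8)(1/8)(7/8)(7/8)(7/8) = 0.010468.
The prior-weighted likelihoods are 1/16 · 0.0014954 = 9.346e-05, 3/16 · 0.0087891 = 0.0016479, 1/4 · 0.020599 = 0.0051498, 3/16 · 0.034332 = 0.0064373, 1/8 · 0.026367 = 0.0032959, 3/16 · 0.010468 = 0.0019627; summing to 0.018587.
Normalising, the posterior is P(r = 1 | data) = 0.0050282, P(r = 2 | data) = 0.088661, P(r = 3 | data) = 0.27707, P(r = 5 | data) = 0.34633, P(r = 6 | data) = 0.17732, P(r = 7 | data) = 0.10559.
Averaging over the posterior, P(purple next | data) = (1/8)(0.0050282) + (1/4)(0.088661) + (3/8)(0.27707) + (5/8)(0.34633) + (3/4)(0.17732) + (7/8)(0.10559) = 0.56854.

0.569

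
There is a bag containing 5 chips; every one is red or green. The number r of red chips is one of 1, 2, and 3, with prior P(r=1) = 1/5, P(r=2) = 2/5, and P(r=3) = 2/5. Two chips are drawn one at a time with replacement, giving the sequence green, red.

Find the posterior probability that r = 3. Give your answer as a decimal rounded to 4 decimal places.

0.4286

For each hypothesis, P(data | H) works out to: P(data | r = 1) = (4/5)(1/5) = 4/25; P(data | r = 2) = (3/5)(2/5) = 6/25; P(data | r = 3) = (2/5)(3/5) = 6/25.
Weighting by the prior gives 1/5 · 4/25 = 4/125, 2/5 · 6/25 = 12/125, 2/5 · 6/25 = 12/125; with total 28/125.
Hence P(r = 3 | data) = (12/125) / (28/125) = 3/7.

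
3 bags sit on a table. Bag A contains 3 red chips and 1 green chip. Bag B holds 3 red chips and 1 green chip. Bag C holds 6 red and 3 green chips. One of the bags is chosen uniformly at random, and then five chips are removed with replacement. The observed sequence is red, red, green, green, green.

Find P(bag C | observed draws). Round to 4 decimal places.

Compute the likelihood of the observed sequence for each case: P(data | bag A) = (3/4)(3/4)(1/4)(1/4)(1/4) = 0.0087891; P(data | bag B) = (3/4)(3/4)(1/4)(1/4)(1/4) = 0.0087891; P(data | bag C) = (6/9)(6/9)(3/9)(3/9)(3/9) = 0.016461.
The prior-weighted likelihoods are 1/3 · 0.0087891 = 0.0029297, 1/3 · 0.0087891 = 0.0029297, 1/3 · 0.016461 = 0.005487; summing to 0.011346.
So P(bag C | data) = (0.005487) / (0.011346) = 0.48359.

0.4836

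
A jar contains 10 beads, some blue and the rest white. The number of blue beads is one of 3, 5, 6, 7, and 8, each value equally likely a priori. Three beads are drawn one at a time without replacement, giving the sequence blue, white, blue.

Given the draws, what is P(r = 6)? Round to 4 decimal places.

Compute the likelihood of the observed sequence for each case: P(data | r = 3) = (3/10)(7/9)(2/8) = 7/120; P(data | r = 5) = (5/10)(5/9)(4/8) = 5/36; P(data | r = 6) = (6/10)(4/9)(5/8) = 1/6; P(data | r = 7) = (7/10)(3/9)(6/8) = 7/40; P(data | r = 8) = (8/10)(2/9)(7/8) = 7/45.
Multiplying each by its prior: 1/5 · 7/120 = 7/600, 1/5 · 5/36 = 1/36, 1/5 · 1/6 = 1/30, 1/5 · 7/40 = 7/200, 1/5 · 7/45 = 7/225; with total 5/36.
So P(r = 6 | data) = (1/30) / (5/36) = 6/25.

0.2400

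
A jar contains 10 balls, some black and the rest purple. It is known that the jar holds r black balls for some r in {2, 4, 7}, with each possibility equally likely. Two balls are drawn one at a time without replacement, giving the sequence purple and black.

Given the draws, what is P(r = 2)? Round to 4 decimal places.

0.2623

The likelihood of the observed sequence under each hypothesis: P(data | r = 2) = (8/10)(2/9) = 8/45; P(data | r = 4) = (6/10)(4/9) = 4/15; P(data | r = 7) = (3/10)(7/9) = 7/30.
Multiplying each by its prior: 1/3 · 8/45 = 8/135, 1/3 · 4/15 = 4/45, 1/3 · 7/30 = 7/90; summing to 61/270.
Therefore the posterior P(r = 2 | data) = (8/135) / (61/270) = 16/61.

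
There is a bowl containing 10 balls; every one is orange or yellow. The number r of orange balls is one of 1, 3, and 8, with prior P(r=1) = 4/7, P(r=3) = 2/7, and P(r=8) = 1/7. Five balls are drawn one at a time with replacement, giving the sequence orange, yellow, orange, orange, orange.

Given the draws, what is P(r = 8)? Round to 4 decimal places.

Under each hypothesis, the probability of the observed sequence is: P(data | r = 1) = (1/10)(9/10)(1/10)(1/10)(1/10) = 9e-05; P(data | r = 3) = (3/10)(7/10)(3/10)(3/10)(3/10) = 0.00567; P(data | r = 8) = (8/10)(2/10)(8/10)(8/10)(8/10) = 0.08192.
The prior-weighted likelihoods are 4/7 · 9e-05 = 5.1429e-05, 2/7 · 0.00567 = 0.00162, 1/7 · 0.08192 = 0.011703; summing to 0.013374.
So P(r = 8 | data) = (0.011703) / (0.013374) = 0.87503.

0.8750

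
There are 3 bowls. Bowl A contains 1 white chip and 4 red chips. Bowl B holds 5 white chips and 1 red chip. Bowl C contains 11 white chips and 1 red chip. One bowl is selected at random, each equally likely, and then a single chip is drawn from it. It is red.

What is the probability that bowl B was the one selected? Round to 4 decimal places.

0.1587

The likelihood of this draw under each hypothesis: P(data | bowl A) = (4/5) = 4/5; P(data | bowl B) = (1/6) = 1/6; P(data | bowl C) = (1/12) = 1/12.
Weighting by the prior gives 1/3 · 4/5 = 4/15, 1/3 · 1/6 = 1/18, 1/3 · 1/12 = 1/36; with total 7/20.
By Bayes' rule, P(bowl B | data) = (1/18) / (7/20) = 10/63.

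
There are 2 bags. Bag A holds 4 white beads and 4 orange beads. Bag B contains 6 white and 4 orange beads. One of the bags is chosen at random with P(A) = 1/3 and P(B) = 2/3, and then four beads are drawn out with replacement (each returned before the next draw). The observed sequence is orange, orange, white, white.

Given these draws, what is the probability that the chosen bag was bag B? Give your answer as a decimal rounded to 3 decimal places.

The likelihood of the observed sequence under each hypothesis: P(data | bag A) = (4/8)(4/8)(4/8)(4/8) = 0.0625; P(data | bag B) = (4/10)(4/10)(6/10)(6/10) = 0.0576.
The prior-weighted likelihoods are 1/3 · 0.0625 = 0.020833, 2/3 · 0.0576 = 0.0384; with total 0.059233.
By Bayes' rule, P(bag B | data) = (0.0384) / (0.059233) = 0.64828.

0.648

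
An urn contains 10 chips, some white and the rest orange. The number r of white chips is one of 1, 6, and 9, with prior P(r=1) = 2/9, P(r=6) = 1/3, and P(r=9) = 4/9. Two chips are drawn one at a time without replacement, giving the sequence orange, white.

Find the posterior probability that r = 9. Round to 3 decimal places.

Under each hypothesis, the probability of the observed sequence is: P(data | r = 1) = (9/10)(1/9) = 1/10; P(data | r = 6) = (4/10)(6/9) = 4/15; P(data | r = 9) = (1/10)(9/9) = 1/10.
Weighting by the prior gives 2/9 · 1/10 = 1/45, 1/3 · 4/15 = 4/45, 4/9 · 1/10 = 2/45; with total 7/45.
So P(r = 9 | data) = (2/45) / (7/45) = 2/7.

0.286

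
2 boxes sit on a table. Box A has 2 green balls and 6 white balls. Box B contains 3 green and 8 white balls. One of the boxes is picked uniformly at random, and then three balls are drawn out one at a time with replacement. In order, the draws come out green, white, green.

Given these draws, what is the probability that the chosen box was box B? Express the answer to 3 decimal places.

0.536

For each hypothesis, P(data | H) works out to: P(data | box A) = (2/8)(6/8)(2/8) = 0.046875; P(data | box B) = (3/11)(8/11)(3/11) = 0.054095.
Multiplying each by its prior: 1/2 · 0.046875 = 0.023438, 1/2 · 0.054095 = 0.027047; summing to 0.050485.
Therefore the posterior P(box B | data) = (0.027047) / (0.050485) = 0.53575.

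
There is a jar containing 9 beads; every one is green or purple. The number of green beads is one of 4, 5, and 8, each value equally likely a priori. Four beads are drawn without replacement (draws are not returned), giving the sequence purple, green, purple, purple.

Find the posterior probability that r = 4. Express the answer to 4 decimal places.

Under each hypothesis, the probability of the observed sequence is: P(data | r = 4) = (5/9)(4/8)(4/7)(3/6) = 5/63; P(data | r = 5) = (4/9)(5/8)(3/7)(2/6) = 5/126; P(data | r = 8) = (1/9)(8/8)(0/7) = 0.
Weighting by the prior gives 1/3 · 5/63 = 5/189, 1/3 · 5/126 = 5/378, 1/3 · 0 = 0; these sum to 5/126.
Therefore the posterior P(r = 4 | data) = (5/189) / (5/126) = 2/3.

0.6667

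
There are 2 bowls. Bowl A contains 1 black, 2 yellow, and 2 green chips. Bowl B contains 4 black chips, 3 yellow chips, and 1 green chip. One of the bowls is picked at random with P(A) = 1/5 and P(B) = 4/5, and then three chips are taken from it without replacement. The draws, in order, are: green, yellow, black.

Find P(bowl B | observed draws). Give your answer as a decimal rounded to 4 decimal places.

0.6818

Under each hypothesis, the probability of the observed sequence is: P(data | bowl A) = (2/5)(2/4)(1/3) = 1/15; P(data | bowl B) = (1/8)(3/7)(4/6) = 1/28.
Multiplying each by its prior: 1/5 · 1/15 = 1/75, 4/5 · 1/28 = 1/35; summing to 22/525.
Therefore the posterior P(bowl B | data) = (1/35) / (22/525) = 15/22.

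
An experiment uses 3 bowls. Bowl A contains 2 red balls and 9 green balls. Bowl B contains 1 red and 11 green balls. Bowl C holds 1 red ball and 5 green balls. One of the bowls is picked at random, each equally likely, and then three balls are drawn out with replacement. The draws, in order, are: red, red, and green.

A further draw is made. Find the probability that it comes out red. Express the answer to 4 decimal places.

0.1645

For each hypothesis, P(data | H) works out to: P(data | bowl A) = (2/11)(2/11)(9/11) = 0.027047; P(data | bowl B) = (1/12)(1/12)(11/12) = 0.0063657; P(data | bowl C) = (1/6)(1/6)(5/6) = 0.023148.
Multiplying each by its prior: 1/3 · 0.027047 = 0.0090158, 1/3 · 0.0063657 = 0.0021219, 1/3 · 0.023148 = 0.007716; these sum to 0.018854.
Normalising, the posterior is P(bowl A | data) = 0.4782, P(bowl B | data) = 0.11255, P(bowl C | data) = 0.40926.
Averaging over the posterior, P(red next | data) = (2/11)(0.4782) + (1/12)(0.11255) + (1/6)(0.40926) = 0.16453.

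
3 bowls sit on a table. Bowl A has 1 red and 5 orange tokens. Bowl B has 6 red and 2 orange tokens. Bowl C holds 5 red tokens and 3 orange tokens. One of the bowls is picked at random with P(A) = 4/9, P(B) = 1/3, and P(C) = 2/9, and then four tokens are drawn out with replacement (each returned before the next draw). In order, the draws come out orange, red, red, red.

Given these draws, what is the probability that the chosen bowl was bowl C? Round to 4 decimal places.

0.3556

For each hypothesis, P(data | H) works out to: P(data | bowl A) = (5/6)(1/6)(1/6)(1/6) = 0.003858; P(data | bowl B) = (2/8)(6/8)(6/8)(6/8) = 0.10547; P(data | bowl C) = (3/8)(5/8)(5/8)(5/8) = 0.091553.
The prior-weighted likelihoods are 4/9 · 0.003858 = 0.0017147, 1/3 · 0.10547 = 0.035156, 2/9 · 0.091553 = 0.020345; these sum to 0.057216.
By Bayes' rule, P(bowl C | data) = (0.020345) / (0.057216) = 0.35558.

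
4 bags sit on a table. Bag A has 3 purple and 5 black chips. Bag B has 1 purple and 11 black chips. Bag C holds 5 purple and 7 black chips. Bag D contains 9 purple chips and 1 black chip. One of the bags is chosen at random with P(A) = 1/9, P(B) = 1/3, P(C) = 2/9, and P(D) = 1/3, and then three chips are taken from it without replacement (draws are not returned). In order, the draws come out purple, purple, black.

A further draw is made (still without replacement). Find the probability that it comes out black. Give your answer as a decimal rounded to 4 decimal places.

Under each hypothesis, the probability of the observed sequence is: P(data | bag A) = (3/8)(2/7)(5/6) = 0.089286; P(data | bag B) = (1/12)(0/11) = 0; P(data | bag C) = (5/12)(4/11)(7/10) = 0.10606; P(data | bag D) = (9/10)(8/9)(1/8) = 0.1.
Multiplying each by its prior: 1/9 · 0.089286 = 0.0099206, 1/3 · 0 = 0, 2/9 · 0.10606 = 0.023569, 1/3 · 0.1 = 0.033333; with total 0.066823.
Normalising, the posterior is P(bag A | data) = 0.14846, P(bag B | data) = 0, P(bag C | data) = 0.35271, P(bag D | data) = 0.49883.
So P(black next | data) = Σ P(black next | H) P(H | data) = (4/5)(0.14846) + (2/3)(0.35271) + (0)(0.49883) = 0.35391.

0.3539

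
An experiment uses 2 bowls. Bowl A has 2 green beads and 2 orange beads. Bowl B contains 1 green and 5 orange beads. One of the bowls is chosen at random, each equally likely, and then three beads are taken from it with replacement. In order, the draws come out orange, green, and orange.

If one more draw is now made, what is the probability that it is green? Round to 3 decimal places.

0.340

Compute the likelihood of the observed sequence for each case: P(data | bowl A) = (2/4)(2/4)(2/4) = 1/8; P(data | bowl B) = (5/6)(1/6)(5/6) = 25/216.
Multiplying each by its prior: 1/2 · 1/8 = 1/16, 1/2 · 25/216 = 25/432; with total 13/108.
The posterior is then P(bowl A | data) = 27/52, P(bowl B | data) = 25/52.
So P(green next | data) = Σ P(green next | H) P(H | data) = (1/2)(27/52) + (1/6)(25/52) = 53/156.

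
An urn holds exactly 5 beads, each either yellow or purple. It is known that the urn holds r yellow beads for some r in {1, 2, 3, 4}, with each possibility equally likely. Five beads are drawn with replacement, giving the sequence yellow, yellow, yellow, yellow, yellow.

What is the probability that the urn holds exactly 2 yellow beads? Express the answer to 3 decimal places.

0.025

Under each hypothesis, the probability of the observed sequence is: P(data | r = 1) = (1/5)(1/5)(1/5)(1/5)(1/5) = 0.00032; P(data | r = 2) = (2/5)(2/5)(2/5)(2/5)(2/5) = 0.01024; P(data | r = 3) = (3/5)(3/5)(3/5)(3/5)(3/5) = 0.07776; P(data | r = 4) = (4/5)(4/5)(4/5)(4/5)(4/5) = 0.32768.
Multiplying each by its prior: 1/4 · 0.00032 = 8e-05, 1/4 · 0.01024 = 0.00256, 1/4 · 0.07776 = 0.01944, 1/4 · 0.32768 = 0.08192; summing to 0.104.
Hence P(r = 2 | data) = (0.00256) / (0.104) = 0.024615.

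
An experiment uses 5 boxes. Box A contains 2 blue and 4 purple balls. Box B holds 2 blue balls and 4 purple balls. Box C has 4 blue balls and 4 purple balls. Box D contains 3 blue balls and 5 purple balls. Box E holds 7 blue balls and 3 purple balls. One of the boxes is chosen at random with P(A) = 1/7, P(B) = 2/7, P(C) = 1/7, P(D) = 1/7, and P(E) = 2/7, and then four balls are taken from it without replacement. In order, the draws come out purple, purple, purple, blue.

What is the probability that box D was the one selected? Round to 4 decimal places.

For each hypothesis, P(data | H) works out to: P(data | box A) = (4/6)(3/5)(2/4)(2/3) = 2/15; P(data | box B) = (4/6)(3/5)(2/4)(2/3) = 2/15; P(data | box C) = (4/8)(3/7)(2/6)(4/5) = 2/35; P(data | box D) = (5/8)(4/7)(3/6)(3/5) = 3/28; P(data | box E) = (3/10)(2/9)(1/8)(7/7) = 1/120.
Weighting by the prior gives 1/7 · 2/15 = 2/105, 2/7 · 2/15 = 4/105, 1/7 · 2/35 = 2/245, 1/7 · 3/28 = 3/196, 2/7 · 1/120 = 1/420; these sum to 61/735.
By Bayes' rule, P(box D | data) = (3/196) / (61/735) = 45/244.

0.1844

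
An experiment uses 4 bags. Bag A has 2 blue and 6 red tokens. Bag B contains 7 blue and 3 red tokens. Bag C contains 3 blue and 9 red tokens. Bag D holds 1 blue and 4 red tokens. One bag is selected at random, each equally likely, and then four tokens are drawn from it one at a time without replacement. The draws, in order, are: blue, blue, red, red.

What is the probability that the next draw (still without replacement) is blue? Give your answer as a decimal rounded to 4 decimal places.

0.3785

Compute the likelihood of the observed sequence for each case: P(data | bag A) = (2/8)(1/7)(6/6)(5/5) = 0.035714; P(data | bag B) = (7/10)(6/9)(3/8)(2/7) = 0.05; P(data | bag C) = (3/12)(2/11)(9/10)(8/9) = 0.036364; P(data | bag D) = (1/5)(0/4) = 0.
Multiplying each by its prior: 1/4 · 0.035714 = 0.0089286, 1/4 · 0.05 = 0.0125, 1/4 · 0.036364 = 0.0090909, 1/4 · 0 = 0; with total 0.030519.
Dividing through by the total gives posterior P(bag A | data) = 0.29255, P(bag B | data) = 0.40957, P(bag C | data) = 0.29787, P(bag D | data) = 0.
So P(blue next | data) = Σ P(blue next | H) P(H | data) = (0)(0.29255) + (5/6)(0.40957) + (1/8)(0.29787) = 0.37855.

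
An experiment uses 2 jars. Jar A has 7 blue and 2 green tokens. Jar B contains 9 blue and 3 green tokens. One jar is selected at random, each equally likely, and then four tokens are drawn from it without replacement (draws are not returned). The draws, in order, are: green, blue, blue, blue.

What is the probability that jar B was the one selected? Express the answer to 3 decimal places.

Compute the likelihood of the observed sequence for each case: P(data | jar A) = (2/9)(7/8)(6/7)(5/6) = 0.13889; P(data | jar B) = (3/12)(9/11)(8/10)(7/9) = 0.12727.
Weighting by the prior gives 1/2 · 0.13889 = 0.069444, 1/2 · 0.12727 = 0.063636; with total 0.13308.
By Bayes' rule, P(jar B | data) = (0.063636) / (0.13308) = 0.47818.

0.478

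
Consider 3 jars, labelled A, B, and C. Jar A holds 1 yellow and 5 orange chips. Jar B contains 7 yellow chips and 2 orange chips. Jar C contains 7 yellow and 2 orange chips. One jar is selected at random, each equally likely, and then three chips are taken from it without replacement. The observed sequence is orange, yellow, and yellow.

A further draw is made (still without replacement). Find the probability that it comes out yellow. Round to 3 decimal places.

Compute the likelihood of the observed sequence for each case: P(data | jar A) = (5/6)(1/5)(0/4) = 0; P(data | jar B) = (2/9)(7/8)(6/7) = 1/6; P(data | jar C) = (2/9)(7/8)(6/7) = 1/6.
The prior-weighted likelihoods are 1/3 · 0 = 0, 1/3 · 1/6 = 1/18, 1/3 · 1/6 = 1/18; these sum to 1/9.
Dividing through by the total gives posterior P(jar A | data) = 0, P(jar B | data) = 1/2, P(jar C | data) = 1/2.
The predictive probability is P(yellow next | data) = (5/6)(1/2) + (5/6)(1/2) = 5/6.

0.833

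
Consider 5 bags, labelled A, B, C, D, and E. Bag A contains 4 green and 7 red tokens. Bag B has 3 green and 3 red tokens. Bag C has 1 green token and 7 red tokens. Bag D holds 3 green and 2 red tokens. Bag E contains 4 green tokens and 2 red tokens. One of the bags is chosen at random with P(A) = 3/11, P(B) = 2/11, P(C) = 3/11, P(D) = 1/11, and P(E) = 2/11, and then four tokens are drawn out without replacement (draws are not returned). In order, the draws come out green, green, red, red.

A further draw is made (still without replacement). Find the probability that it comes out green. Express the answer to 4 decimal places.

0.6214

For each hypothesis, P(data | H) works out to: P(data | bag A) = (4/11)(3/10)(7/9)(6/8) = 0.063636; P(data | bag B) = (3/6)(2/5)(3/4)(2/3) = 0.1; P(data | bag C) = (1/8)(0/7) = 0; P(data | bag D) = (3/5)(2/4)(2/3)(1/2) = 0.1; P(data | bag E) = (4/6)(3/5)(2/4)(1/3) = 0.066667.
Multiplying each by its prior: 3/11 · 0.063636 = 0.017355, 2/11 · 0.1 = 0.018182, 3/11 · 0 = 0, 1/11 · 0.1 = 0.0090909, 2/11 · 0.066667 = 0.012121; summing to 0.056749.
Normalising, the posterior is P(bag A | data) = 0.30583, P(bag B | data) = 0.32039, P(bag C | data) = 0, P(bag D | data) = 0.16019, P(bag E | data) = 0.21359.
Averaging over the posterior, P(green next | data) = (2/7)(0.30583) + (1/2)(0.32039) + (1)(0.16019) + (1)(0.21359) = 0.62136.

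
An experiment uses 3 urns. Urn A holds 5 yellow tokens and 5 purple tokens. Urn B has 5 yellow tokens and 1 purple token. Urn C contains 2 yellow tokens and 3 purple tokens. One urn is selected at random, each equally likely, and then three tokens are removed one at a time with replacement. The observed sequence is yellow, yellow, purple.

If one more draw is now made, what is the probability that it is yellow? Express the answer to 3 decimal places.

Under each hypothesis, the probability of the observed sequence is: P(data | urn A) = (5/10)(5/10)(5/10) = 0.125; P(data | urn B) = (5/6)(5/6)(1/6) = 0.11574; P(data | urn C) = (2/5)(2/5)(3/5) = 0.096.
Weighting by the prior gives 1/3 · 0.125 = 0.041667, 1/3 · 0.11574 = 0.03858, 1/3 · 0.096 = 0.032; summing to 0.11225.
The posterior is then P(urn A | data) = 0.37121, P(urn B | data) = 0.34371, P(urn C | data) = 0.28509.
So P(yellow next | data) = Σ P(yellow next | H) P(H | data) = (1/2)(0.37121) + (5/6)(0.34371) + (2/5)(0.28509) = 0.58606.

0.586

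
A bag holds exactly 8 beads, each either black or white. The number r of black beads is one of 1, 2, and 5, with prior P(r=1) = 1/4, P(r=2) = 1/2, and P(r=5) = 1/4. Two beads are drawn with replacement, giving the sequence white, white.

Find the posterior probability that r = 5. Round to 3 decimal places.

For each hypothesis, P(data | H) works out to: P(data | r = 1) = (7/8)(7/8) = 49/64; P(data | r = 2) = (6/8)(6/8) = 9/16; P(data | r = 5) = (3/8)(3/8) = 9/64.
Multiplying each by its prior: 1/4 · 49/64 = 49/256, 1/2 · 9/16 = 9/32, 1/4 · 9/64 = 9/256; these sum to 65/128.
By Bayes' rule, P(r = 5 | data) = (9/256) / (65/128) = 9/130.

0.069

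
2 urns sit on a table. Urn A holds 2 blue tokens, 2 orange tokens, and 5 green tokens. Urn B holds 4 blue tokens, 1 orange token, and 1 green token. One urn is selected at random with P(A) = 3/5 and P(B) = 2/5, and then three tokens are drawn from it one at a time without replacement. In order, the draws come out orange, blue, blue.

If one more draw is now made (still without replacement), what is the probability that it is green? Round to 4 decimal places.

Compute the likelihood of the observed sequence for each case: P(data | urn A) = (2/9)(2/8)(1/7) = 0.0079365; P(data | urn B) = (1/6)(4/5)(3/4) = 0.1.
The prior-weighted likelihoods are 3/5 · 0.0079365 = 0.0047619, 2/5 · 0.1 = 0.04; these sum to 0.044762.
The posterior is then P(urn A | data) = 0.10638, P(urn B | data) = 0.89362.
So P(green next | data) = Σ P(green next | H) P(H | data) = (5/6)(0.10638) + (1/3)(0.89362) = 0.38652.

0.3865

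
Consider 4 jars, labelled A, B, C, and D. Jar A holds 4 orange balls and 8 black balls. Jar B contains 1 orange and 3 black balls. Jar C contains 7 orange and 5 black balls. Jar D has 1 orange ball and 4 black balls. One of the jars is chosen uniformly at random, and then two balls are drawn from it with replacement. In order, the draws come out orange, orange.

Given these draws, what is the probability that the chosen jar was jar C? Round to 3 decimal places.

For each hypothesis, P(data | H) works out to: P(data | jar A) = (4/12)(4/12) = 0.11111; P(data | jar B) = (1/4)(1/4) = 0.0625; P(data | jar C) = (7/12)(7/12) = 0.34028; P(data | jar D) = (1/5)(1/5) = 0.04.
Weighting by the prior gives 1/4 · 0.11111 = 0.027778, 1/4 · 0.0625 = 0.015625, 1/4 · 0.34028 = 0.085069, 1/4 · 0.04 = 0.01; these sum to 0.13847.
Hence P(jar C | data) = (0.085069) / (0.13847) = 0.61434.

0.614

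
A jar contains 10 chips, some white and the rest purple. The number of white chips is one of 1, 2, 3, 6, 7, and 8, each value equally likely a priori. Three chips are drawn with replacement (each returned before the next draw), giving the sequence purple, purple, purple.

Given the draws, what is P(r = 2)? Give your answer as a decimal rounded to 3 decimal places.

0.304

The likelihood of the observed sequence under each hypothesis: P(data | r = 1) = (9/10)(9/10)(9/10) = 0.729; P(data | r = 2) = (8/10)(8/10)(8/10) = 0.512; P(data | r = 3) = (7/10)(7/10)(7/10) = 0.343; P(data | r = 6) = (4/10)(4/10)(4/10) = 0.064; P(data | r = 7) = (3/10)(3/10)(3/10) = 0.027; P(data | r = 8) = (2/10)(2/10)(2/10) = 0.008.
Weighting by the prior gives 1/6 · 0.729 = 0.1215, 1/6 · 0.512 = 0.085333, 1/6 · 0.343 = 0.057167, 1/6 · 0.064 = 0.010667, 1/6 · 0.027 = 0.0045, 1/6 · 0.008 = 0.0013333; summing to 0.2805.
By Bayes' rule, P(r = 2 | data) = (0.085333) / (0.2805) = 0.30422.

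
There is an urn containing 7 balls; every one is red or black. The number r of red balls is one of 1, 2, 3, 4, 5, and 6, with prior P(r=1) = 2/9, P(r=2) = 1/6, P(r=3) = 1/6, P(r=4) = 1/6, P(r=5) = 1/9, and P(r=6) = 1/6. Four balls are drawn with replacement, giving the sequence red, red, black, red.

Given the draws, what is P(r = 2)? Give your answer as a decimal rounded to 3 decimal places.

0.055

The likelihood of the observed sequence under each hypothesis: P(data | r = 1) = (1/7)(1/7)(6/7)(1/7) = 0.002499; P(data | r = 2) = (2/7)(2/7)(5/7)(2/7) = 0.01666; P(data | r = 3) = (3/7)(3/7)(4/7)(3/7) = 0.044981; P(data | r = 4) = (4/7)(4/7)(3/7)(4/7) = 0.079967; P(data | r = 5) = (5/7)(5/7)(2/7)(5/7) = 0.10412; P(data | r = 6) = (6/7)(6/7)(1/7)(6/7) = 0.089963.
The prior-weighted likelihoods are 2/9 · 0.002499 = 0.00055532, 1/6 · 0.01666 = 0.0027766, 1/6 · 0.044981 = 0.0074969, 1/6 · 0.079967 = 0.013328, 1/9 · 0.10412 = 0.011569, 1/6 · 0.089963 = 0.014994; these sum to 0.05072.
Therefore the posterior P(r = 2 | data) = (0.0027766) / (0.05072) = 0.054745.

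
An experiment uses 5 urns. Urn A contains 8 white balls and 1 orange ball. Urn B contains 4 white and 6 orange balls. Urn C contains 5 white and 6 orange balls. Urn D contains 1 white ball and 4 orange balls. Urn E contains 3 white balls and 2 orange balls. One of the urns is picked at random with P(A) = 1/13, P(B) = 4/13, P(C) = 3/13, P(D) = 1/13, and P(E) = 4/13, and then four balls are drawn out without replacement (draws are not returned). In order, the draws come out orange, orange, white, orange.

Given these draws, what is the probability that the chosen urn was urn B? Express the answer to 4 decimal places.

0.4713

For each hypothesis, P(data | H) works out to: P(data | urn A) = (1/9)(0/8) = 0; P(data | urn B) = (6/10)(5/9)(4/8)(4/7) = 0.095238; P(data | urn C) = (6/11)(5/10)(5/9)(4/8) = 0.075758; P(data | urn D) = (4/5)(3/4)(1/3)(2/2) = 0.2; P(data | urn E) = (2/5)(1/4)(3/3)(0/2) = 0.
The prior-weighted likelihoods are 1/13 · 0 = 0, 4/13 · 0.095238 = 0.029304, 3/13 · 0.075758 = 0.017483, 1/13 · 0.2 = 0.015385, 4/13 · 0 = 0; summing to 0.062171.
Therefore the posterior P(urn B | data) = (0.029304) / (0.062171) = 0.47134.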